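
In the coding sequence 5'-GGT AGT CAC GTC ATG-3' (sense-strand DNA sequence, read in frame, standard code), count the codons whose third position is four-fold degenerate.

Codon 1 GGT (Gly): third position 4-fold.
Codon 2 AGT (Ser): third position 2-fold.
Codon 3 CAC (His): third position 2-fold.
Codon 4 GTC (Val): third position 4-fold.
Codon 5 ATG (Met): third position 1-fold.
Four-fold degenerate third positions: 2.

2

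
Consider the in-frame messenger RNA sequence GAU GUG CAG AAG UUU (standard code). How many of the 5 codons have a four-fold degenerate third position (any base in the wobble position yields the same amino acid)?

Codon 1 GAU (Asp): third position 2-fold.
Codon 2 GUG (Val): third position 4-fold.
Codon 3 CAG (Gln): third position 2-fold.
Codon 4 AAG (Lys): third position 2-fold.
Codon 5 UUU (Phe): third position 2-fold.
Four-fold degenerate third positions: 1.

1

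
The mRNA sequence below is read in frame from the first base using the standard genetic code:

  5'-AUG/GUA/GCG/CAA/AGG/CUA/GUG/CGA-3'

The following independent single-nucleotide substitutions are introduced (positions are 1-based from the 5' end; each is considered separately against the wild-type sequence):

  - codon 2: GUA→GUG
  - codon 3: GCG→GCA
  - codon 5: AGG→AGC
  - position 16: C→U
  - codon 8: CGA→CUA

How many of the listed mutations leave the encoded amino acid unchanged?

3

Codon 2: GUA (Val) → GUG (Val) — synonymous.
Codon 3: GCG (Ala) → GCA (Ala) — synonymous.
Codon 5: AGG (Arg) → AGC (Ser) — missense.
Codon 6: CUA (Leu) → UUA (Leu) — synonymous.
Codon 8: CGA (Arg) → CUA (Leu) — missense.
Synonymous: 3 of 5.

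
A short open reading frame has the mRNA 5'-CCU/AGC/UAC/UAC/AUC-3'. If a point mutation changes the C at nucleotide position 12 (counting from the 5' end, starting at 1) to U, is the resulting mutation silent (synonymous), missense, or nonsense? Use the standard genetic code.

Position 12 falls in codon 4: UAC → Tyr.
After the substitution the codon is UAU → Tyr.
Both encode Tyr, so the change is synonymous.

silent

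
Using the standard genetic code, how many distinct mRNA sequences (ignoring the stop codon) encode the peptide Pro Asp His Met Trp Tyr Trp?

Pro: 4 codons.
Asp: 2 codons.
His: 2 codons.
Met: 1 codon.
Trp: 1 codon.
Tyr: 2 codons.
Trp: 1 codon.
4 × 2 × 2 × 1 × 1 × 2 × 1 = 32.

32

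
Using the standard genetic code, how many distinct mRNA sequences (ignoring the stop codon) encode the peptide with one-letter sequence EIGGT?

Glu: 2 codons.
Ile: 3 codons.
Gly: 4 codons.
Gly: 4 codons.
Thr: 4 codons.
2 × 3 × 4 × 4 × 4 = 384.

384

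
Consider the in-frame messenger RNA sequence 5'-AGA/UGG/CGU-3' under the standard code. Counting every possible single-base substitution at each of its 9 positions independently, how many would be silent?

Codon 1 (AGA, Arg): 2 synonymous substitutions.
Codon 2 (UGG, Trp): 0 synonymous substitutions.
Codon 3 (CGU, Arg): 3 synonymous substitutions.
Total: 2 + 0 + 3 = 5.

5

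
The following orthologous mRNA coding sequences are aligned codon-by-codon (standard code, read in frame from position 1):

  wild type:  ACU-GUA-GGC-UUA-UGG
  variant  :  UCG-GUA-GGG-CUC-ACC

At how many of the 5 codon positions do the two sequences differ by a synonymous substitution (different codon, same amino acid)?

2

Codon 1: ACU Thr / UCG Ser — nonsynonymous.
Codon 2: GUA Val / GUA Val — identical.
Codon 3: GGC Gly / GGG Gly — synonymous.
Codon 4: UUA Leu / CUC Leu — synonymous.
Codon 5: UGG Trp / ACC Thr — nonsynonymous.
Synonymous differences: 2.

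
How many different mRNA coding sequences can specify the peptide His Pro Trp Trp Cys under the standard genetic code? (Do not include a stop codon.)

His: 2 codons.
Pro: 4 codons.
Trp: 1 codon.
Trp: 1 codon.
Cys: 2 codons.
2 × 4 × 1 × 1 × 2 = 16.

16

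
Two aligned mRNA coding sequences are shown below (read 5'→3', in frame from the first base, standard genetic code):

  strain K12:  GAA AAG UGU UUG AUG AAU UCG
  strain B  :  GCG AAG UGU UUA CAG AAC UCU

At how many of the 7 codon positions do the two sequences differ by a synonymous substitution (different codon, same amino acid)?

Codon 1: GAA Glu / GCG Ala — nonsynonymous.
Codon 2: AAG Lys / AAG Lys — identical.
Codon 3: UGU Cys / UGU Cys — identical.
Codon 4: UUG Leu / UUA Leu — synonymous.
Codon 5: AUG Met / CAG Gln — nonsynonymous.
Codon 6: AAU Asn / AAC Asn — synonymous.
Codon 7: UCG Ser / UCU Ser — synonymous.
Synonymous differences: 3.

3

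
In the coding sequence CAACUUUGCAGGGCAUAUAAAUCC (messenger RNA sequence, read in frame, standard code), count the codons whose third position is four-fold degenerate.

Codon 1 CAA (Gln): third position 2-fold.
Codon 2 CUU (Leu): third position 4-fold.
Codon 3 UGC (Cys): third position 2-fold.
Codon 4 AGG (Arg): third position 2-fold.
Codon 5 GCA (Ala): third position 4-fold.
Codon 6 UAU (Tyr): third position 2-fold.
Codon 7 AAA (Lys): third position 2-fold.
Codon 8 UCC (Ser): third position 4-fold.
Four-fold degenerate third positions: 3.

3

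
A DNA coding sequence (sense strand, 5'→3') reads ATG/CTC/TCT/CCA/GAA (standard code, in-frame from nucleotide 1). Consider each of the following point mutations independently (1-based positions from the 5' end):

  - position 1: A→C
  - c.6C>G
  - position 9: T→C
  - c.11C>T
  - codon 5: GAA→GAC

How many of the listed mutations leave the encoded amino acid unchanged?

2

Codon 1: ATG (Met) → CTG (Leu) — missense.
Codon 2: CTC (Leu) → CTG (Leu) — synonymous.
Codon 3: TCT (Ser) → TCC (Ser) — synonymous.
Codon 4: CCA (Pro) → CTA (Leu) — missense.
Codon 5: GAA (Glu) → GAC (Asp) — missense.
Synonymous: 2 of 5.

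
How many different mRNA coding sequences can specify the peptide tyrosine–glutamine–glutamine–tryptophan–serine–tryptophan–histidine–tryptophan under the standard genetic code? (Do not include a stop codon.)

96

Tyr: 2 codons.
Gln: 2 codons.
Gln: 2 codons.
Trp: 1 codon.
Ser: 6 codons.
Trp: 1 codon.
His: 2 codons.
Trp: 1 codon.
2 × 2 × 2 × 1 × 6 × 1 × 2 × 1 = 96.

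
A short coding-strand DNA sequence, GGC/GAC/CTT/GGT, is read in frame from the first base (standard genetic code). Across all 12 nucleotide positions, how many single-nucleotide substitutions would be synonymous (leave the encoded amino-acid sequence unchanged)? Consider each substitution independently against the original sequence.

10

Codon 1 (GGC, Gly): 3 synonymous substitutions.
Codon 2 (GAC, Asp): 1 synonymous substitution.
Codon 3 (CTT, Leu): 3 synonymous substitutions.
Codon 4 (GGT, Gly): 3 synonymous substitutions.
Total: 3 + 1 + 3 + 3 = 10.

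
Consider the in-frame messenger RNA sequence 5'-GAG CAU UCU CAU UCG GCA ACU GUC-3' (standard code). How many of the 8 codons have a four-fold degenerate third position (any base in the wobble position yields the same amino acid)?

5

Codon 1 GAG (Glu): third position 2-fold.
Codon 2 CAU (His): third position 2-fold.
Codon 3 UCU (Ser): third position 4-fold.
Codon 4 CAU (His): third position 2-fold.
Codon 5 UCG (Ser): third position 4-fold.
Codon 6 GCA (Ala): third position 4-fold.
Codon 7 ACU (Thr): third position 4-fold.
Codon 8 GUC (Val): third position 4-fold.
Four-fold degenerate third positions: 5.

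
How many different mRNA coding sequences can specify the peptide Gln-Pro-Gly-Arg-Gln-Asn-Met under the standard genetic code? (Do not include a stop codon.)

768

Gln: 2 codons.
Pro: 4 codons.
Gly: 4 codons.
Arg: 6 codons.
Gln: 2 codons.
Asn: 2 codons.
Met: 1 codon.
2 × 4 × 4 × 6 × 2 × 2 × 1 = 768.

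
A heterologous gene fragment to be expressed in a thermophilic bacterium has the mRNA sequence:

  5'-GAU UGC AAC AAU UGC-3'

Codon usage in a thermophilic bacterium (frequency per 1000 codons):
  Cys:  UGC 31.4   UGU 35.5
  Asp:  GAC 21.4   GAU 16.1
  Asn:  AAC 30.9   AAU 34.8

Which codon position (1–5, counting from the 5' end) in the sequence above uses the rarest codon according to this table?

1

Codon 1 GAU (Asp): 16.1 per 1000.
Codon 2 UGC (Cys): 31.4 per 1000.
Codon 3 AAC (Asn): 30.9 per 1000.
Codon 4 AAU (Asn): 34.8 per 1000.
Codon 5 UGC (Cys): 31.4 per 1000.
Lowest frequency is 16.1 at codon 1.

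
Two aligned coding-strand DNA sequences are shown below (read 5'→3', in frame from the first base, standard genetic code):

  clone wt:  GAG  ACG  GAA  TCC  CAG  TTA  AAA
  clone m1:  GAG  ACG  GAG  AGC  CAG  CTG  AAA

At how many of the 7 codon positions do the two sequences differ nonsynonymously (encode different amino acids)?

0

Codon 1: GAG Glu / GAG Glu — identical.
Codon 2: ACG Thr / ACG Thr — identical.
Codon 3: GAA Glu / GAG Glu — synonymous.
Codon 4: TCC Ser / AGC Ser — synonymous.
Codon 5: CAG Gln / CAG Gln — identical.
Codon 6: TTA Leu / CTG Leu — synonymous.
Codon 7: AAA Lys / AAA Lys — identical.
Nonsynonymous differences: 0.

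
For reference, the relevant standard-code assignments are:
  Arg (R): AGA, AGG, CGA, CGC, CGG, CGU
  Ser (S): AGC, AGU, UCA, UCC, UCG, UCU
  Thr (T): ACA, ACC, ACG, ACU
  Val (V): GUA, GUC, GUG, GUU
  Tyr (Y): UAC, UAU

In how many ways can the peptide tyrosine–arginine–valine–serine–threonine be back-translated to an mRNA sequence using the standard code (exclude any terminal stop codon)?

Tyr: 2 codons.
Arg: 6 codons.
Val: 4 codons.
Ser: 6 codons.
Thr: 4 codons.
2 × 6 × 4 × 6 × 4 = 1152.

1152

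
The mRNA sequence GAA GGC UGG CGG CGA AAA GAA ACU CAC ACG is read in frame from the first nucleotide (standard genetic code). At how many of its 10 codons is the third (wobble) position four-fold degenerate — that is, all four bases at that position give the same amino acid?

Codon 1 GAA (Glu): third position 2-fold.
Codon 2 GGC (Gly): third position 4-fold.
Codon 3 UGG (Trp): third position 1-fold.
Codon 4 CGG (Arg): third position 4-fold.
Codon 5 CGA (Arg): third position 4-fold.
Codon 6 AAA (Lys): third position 2-fold.
Codon 7 GAA (Glu): third position 2-fold.
Codon 8 ACU (Thr): third position 4-fold.
Codon 9 CAC (His): third position 2-fold.
Codon 10 ACG (Thr): third position 4-fold.
Four-fold degenerate third positions: 5.

5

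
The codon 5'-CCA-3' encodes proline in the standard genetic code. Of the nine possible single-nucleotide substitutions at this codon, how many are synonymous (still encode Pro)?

Position 1: none → 0 synonymous.
Position 2: none → 0 synonymous.
Position 3: CCU, CCC, CCG → 3 synonymous.
Total: 0 + 0 + 3 = 3.

3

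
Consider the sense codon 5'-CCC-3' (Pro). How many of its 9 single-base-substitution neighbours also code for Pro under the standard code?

3

Position 1: none → 0 synonymous.
Position 2: none → 0 synonymous.
Position 3: CCU, CCA, CCG → 3 synonymous.
Total: 0 + 0 + 3 = 3.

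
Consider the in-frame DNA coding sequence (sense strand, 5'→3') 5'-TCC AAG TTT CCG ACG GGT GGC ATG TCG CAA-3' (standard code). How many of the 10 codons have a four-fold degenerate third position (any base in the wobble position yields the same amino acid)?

6

Codon 1 TCC (Ser): third position 4-fold.
Codon 2 AAG (Lys): third position 2-fold.
Codon 3 TTT (Phe): third position 2-fold.
Codon 4 CCG (Pro): third position 4-fold.
Codon 5 ACG (Thr): third position 4-fold.
Codon 6 GGT (Gly): third position 4-fold.
Codon 7 GGC (Gly): third position 4-fold.
Codon 8 ATG (Met): third position 1-fold.
Codon 9 TCG (Ser): third position 4-fold.
Codon 10 CAA (Gln): third position 2-fold.
Four-fold degenerate third positions: 6.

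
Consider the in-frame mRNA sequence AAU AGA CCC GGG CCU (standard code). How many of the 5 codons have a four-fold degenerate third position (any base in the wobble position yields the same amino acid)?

Codon 1 AAU (Asn): third position 2-fold.
Codon 2 AGA (Arg): third position 2-fold.
Codon 3 CCC (Pro): third position 4-fold.
Codon 4 GGG (Gly): third position 4-fold.
Codon 5 CCU (Pro): third position 4-fold.
Four-fold degenerate third positions: 3.

3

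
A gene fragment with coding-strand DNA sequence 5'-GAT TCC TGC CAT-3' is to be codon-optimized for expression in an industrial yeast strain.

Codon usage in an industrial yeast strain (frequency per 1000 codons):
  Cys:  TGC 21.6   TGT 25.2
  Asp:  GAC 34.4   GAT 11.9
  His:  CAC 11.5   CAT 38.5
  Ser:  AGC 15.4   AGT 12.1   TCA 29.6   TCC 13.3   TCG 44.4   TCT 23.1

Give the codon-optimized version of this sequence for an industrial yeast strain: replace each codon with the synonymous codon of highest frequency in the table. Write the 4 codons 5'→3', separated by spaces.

GAC TCG TGT CAT

Codon 1 (Asp): best is GAC at 34.4.
Codon 2 (Ser): best is TCG at 44.4.
Codon 3 (Cys): best is TGT at 25.2.
Codon 4 (His): best is CAT at 38.5.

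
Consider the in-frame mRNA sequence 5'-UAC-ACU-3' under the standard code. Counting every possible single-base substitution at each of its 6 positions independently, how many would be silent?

Codon 1 (UAC, Tyr): 1 synonymous substitution.
Codon 2 (ACU, Thr): 3 synonymous substitutions.
Total: 1 + 3 = 4.

4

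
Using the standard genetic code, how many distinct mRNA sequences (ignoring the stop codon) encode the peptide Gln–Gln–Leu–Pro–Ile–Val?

1152

Gln: 2 codons.
Gln: 2 codons.
Leu: 6 codons.
Pro: 4 codons.
Ile: 3 codons.
Val: 4 codons.
2 × 2 × 6 × 4 × 3 × 4 = 1152.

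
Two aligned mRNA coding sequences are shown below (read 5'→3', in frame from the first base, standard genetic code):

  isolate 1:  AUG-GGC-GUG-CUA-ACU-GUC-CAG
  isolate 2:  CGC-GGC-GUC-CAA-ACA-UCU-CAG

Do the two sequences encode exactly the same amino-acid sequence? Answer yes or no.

Codon 1: AUG Met / CGC Arg — nonsynonymous.
Codon 2: GGC Gly / GGC Gly — identical.
Codon 3: GUG Val / GUC Val — synonymous.
Codon 4: CUA Leu / CAA Gln — nonsynonymous.
Codon 5: ACU Thr / ACA Thr — synonymous.
Codon 6: GUC Val / UCU Ser — nonsynonymous.
Codon 7: CAG Gln / CAG Gln — identical.
Nonsynonymous differences: 3 → different protein.

no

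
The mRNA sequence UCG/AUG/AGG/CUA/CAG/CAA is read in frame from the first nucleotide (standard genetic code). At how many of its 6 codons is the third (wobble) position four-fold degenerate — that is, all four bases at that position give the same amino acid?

2

Codon 1 UCG (Ser): third position 4-fold.
Codon 2 AUG (Met): third position 1-fold.
Codon 3 AGG (Arg): third position 2-fold.
Codon 4 CUA (Leu): third position 4-fold.
Codon 5 CAG (Gln): third position 2-fold.
Codon 6 CAA (Gln): third position 2-fold.
Four-fold degenerate third positions: 2.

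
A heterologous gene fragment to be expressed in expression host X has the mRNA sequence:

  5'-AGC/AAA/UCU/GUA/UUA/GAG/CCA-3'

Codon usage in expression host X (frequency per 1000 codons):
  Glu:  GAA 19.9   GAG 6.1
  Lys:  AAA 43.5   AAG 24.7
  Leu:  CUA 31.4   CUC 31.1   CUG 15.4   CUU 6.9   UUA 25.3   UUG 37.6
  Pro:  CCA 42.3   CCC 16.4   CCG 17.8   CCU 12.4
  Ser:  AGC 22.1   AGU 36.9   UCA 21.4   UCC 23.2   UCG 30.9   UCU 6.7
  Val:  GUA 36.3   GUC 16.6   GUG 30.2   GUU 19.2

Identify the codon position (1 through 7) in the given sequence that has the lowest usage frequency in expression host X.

Codon 1 AGC (Ser): 22.1 per 1000.
Codon 2 AAA (Lys): 43.5 per 1000.
Codon 3 UCU (Ser): 6.7 per 1000.
Codon 4 GUA (Val): 36.3 per 1000.
Codon 5 UUA (Leu): 25.3 per 1000.
Codon 6 GAG (Glu): 6.1 per 1000.
Codon 7 CCA (Pro): 42.3 per 1000.
Lowest frequency is 6.1 at codon 6.

6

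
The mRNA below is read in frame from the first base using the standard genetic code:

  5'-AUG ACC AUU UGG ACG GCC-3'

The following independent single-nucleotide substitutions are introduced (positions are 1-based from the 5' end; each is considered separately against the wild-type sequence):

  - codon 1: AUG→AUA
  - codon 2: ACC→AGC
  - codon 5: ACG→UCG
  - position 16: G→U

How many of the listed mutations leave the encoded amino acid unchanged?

Codon 1: AUG (Met) → AUA (Ile) — missense.
Codon 2: ACC (Thr) → AGC (Ser) — missense.
Codon 5: ACG (Thr) → UCG (Ser) — missense.
Codon 6: GCC (Ala) → UCC (Ser) — missense.
Synonymous: 0 of 4.

0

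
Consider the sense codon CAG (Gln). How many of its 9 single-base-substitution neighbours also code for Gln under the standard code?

1

Position 1: none → 0 synonymous.
Position 2: none → 0 synonymous.
Position 3: CAA → 1 synonymous.
Total: 0 + 0 + 1 = 1.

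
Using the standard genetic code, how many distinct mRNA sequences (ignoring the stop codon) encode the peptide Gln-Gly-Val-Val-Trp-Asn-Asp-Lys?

1024

Gln: 2 codons.
Gly: 4 codons.
Val: 4 codons.
Val: 4 codons.
Trp: 1 codon.
Asn: 2 codons.
Asp: 2 codons.
Lys: 2 codons.
2 × 4 × 4 × 4 × 1 × 2 × 2 × 2 = 1024.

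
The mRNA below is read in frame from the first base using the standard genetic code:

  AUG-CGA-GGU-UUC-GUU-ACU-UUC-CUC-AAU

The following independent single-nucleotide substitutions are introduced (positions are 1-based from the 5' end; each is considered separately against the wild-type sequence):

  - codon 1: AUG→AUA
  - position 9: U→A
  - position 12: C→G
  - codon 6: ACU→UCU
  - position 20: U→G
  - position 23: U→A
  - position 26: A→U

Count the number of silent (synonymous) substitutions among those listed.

1

Codon 1: AUG (Met) → AUA (Ile) — missense.
Codon 3: GGU (Gly) → GGA (Gly) — synonymous.
Codon 4: UUC (Phe) → UUG (Leu) — missense.
Codon 6: ACU (Thr) → UCU (Ser) — missense.
Codon 7: UUC (Phe) → UGC (Cys) — missense.
Codon 8: CUC (Leu) → CAC (His) — missense.
Codon 9: AAU (Asn) → AUU (Ile) — missense.
Synonymous: 1 of 7.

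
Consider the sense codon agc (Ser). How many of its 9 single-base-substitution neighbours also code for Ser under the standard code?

1

Position 1: none → 0 synonymous.
Position 2: none → 0 synonymous.
Position 3: AGU → 1 synonymous.
Total: 0 + 0 + 1 = 1.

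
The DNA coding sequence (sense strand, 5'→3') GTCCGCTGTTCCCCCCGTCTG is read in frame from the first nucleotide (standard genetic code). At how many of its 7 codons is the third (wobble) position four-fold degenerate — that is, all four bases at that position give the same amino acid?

Codon 1 GTC (Val): third position 4-fold.
Codon 2 CGC (Arg): third position 4-fold.
Codon 3 TGT (Cys): third position 2-fold.
Codon 4 TCC (Ser): third position 4-fold.
Codon 5 CCC (Pro): third position 4-fold.
Codon 6 CGT (Arg): third position 4-fold.
Codon 7 CTG (Leu): third position 4-fold.
Four-fold degenerate third positions: 6.

6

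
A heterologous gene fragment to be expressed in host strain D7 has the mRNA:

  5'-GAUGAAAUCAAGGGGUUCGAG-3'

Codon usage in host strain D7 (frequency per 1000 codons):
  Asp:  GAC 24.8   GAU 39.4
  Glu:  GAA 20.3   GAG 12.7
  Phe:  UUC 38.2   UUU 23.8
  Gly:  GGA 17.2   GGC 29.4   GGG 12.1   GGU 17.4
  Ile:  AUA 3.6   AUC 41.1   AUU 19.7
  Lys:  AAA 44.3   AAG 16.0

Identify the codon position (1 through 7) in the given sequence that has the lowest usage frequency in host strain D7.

Codon 1 GAU (Asp): 39.4 per 1000.
Codon 2 GAA (Glu): 20.3 per 1000.
Codon 3 AUC (Ile): 41.1 per 1000.
Codon 4 AAG (Lys): 16.0 per 1000.
Codon 5 GGG (Gly): 12.1 per 1000.
Codon 6 UUC (Phe): 38.2 per 1000.
Codon 7 GAG (Glu): 12.7 per 1000.
Lowest frequency is 12.1 at codon 5.

5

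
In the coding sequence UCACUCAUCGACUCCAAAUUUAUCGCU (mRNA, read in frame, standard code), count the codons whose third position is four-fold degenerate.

Codon 1 UCA (Ser): third position 4-fold.
Codon 2 CUC (Leu): third position 4-fold.
Codon 3 AUC (Ile): third position 3-fold.
Codon 4 GAC (Asp): third position 2-fold.
Codon 5 UCC (Ser): third position 4-fold.
Codon 6 AAA (Lys): third position 2-fold.
Codon 7 UUU (Phe): third position 2-fold.
Codon 8 AUC (Ile): third position 3-fold.
Codon 9 GCU (Ala): third position 4-fold.
Four-fold degenerate third positions: 4.

4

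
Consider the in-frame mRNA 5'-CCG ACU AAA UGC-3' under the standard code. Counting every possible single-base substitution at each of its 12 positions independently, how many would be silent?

Codon 1 (CCG, Pro): 3 synonymous substitutions.
Codon 2 (ACU, Thr): 3 synonymous substitutions.
Codon 3 (AAA, Lys): 1 synonymous substitution.
Codon 4 (UGC, Cys): 1 synonymous substitution.
Total: 3 + 3 + 1 + 1 = 8.

8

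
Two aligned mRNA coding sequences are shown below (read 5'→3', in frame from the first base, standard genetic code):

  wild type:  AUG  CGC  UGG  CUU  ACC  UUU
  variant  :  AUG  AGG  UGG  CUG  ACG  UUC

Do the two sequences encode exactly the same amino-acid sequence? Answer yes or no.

yes

Codon 1: AUG Met / AUG Met — identical.
Codon 2: CGC Arg / AGG Arg — synonymous.
Codon 3: UGG Trp / UGG Trp — identical.
Codon 4: CUU Leu / CUG Leu — synonymous.
Codon 5: ACC Thr / ACG Thr — synonymous.
Codon 6: UUU Phe / UUC Phe — synonymous.
Nonsynonymous differences: 0 → same protein.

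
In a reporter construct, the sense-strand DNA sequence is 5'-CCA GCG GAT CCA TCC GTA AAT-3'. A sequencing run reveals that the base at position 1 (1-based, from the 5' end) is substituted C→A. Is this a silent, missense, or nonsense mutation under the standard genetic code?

Position 1 falls in codon 1: CCA → Pro.
After the substitution the codon is ACA → Thr.
Pro ≠ Thr, so this is a missense mutation.

missense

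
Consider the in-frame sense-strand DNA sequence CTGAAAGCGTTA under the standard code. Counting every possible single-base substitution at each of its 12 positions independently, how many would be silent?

10

Codon 1 (CTG, Leu): 4 synonymous substitutions.
Codon 2 (AAA, Lys): 1 synonymous substitution.
Codon 3 (GCG, Ala): 3 synonymous substitutions.
Codon 4 (TTA, Leu): 2 synonymous substitutions.
Total: 4 + 1 + 3 + 2 = 10.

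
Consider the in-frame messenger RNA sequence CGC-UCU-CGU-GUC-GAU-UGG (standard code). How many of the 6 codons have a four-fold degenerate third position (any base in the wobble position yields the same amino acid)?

Codon 1 CGC (Arg): third position 4-fold.
Codon 2 UCU (Ser): third position 4-fold.
Codon 3 CGU (Arg): third position 4-fold.
Codon 4 GUC (Val): third position 4-fold.
Codon 5 GAU (Asp): third position 2-fold.
Codon 6 UGG (Trp): third position 1-fold.
Four-fold degenerate third positions: 4.

4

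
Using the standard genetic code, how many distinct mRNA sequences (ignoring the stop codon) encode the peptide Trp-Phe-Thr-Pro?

Trp: 1 codon.
Phe: 2 codons.
Thr: 4 codons.
Pro: 4 codons.
1 × 2 × 4 × 4 = 32.

32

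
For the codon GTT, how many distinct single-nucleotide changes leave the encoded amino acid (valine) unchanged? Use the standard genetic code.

3

Position 1: none → 0 synonymous.
Position 2: none → 0 synonymous.
Position 3: GTC, GTA, GTG → 3 synonymous.
Total: 0 + 0 + 3 = 3.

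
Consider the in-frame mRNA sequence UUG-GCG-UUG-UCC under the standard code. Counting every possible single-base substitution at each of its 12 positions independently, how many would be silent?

10

Codon 1 (UUG, Leu): 2 synonymous substitutions.
Codon 2 (GCG, Ala): 3 synonymous substitutions.
Codon 3 (UUG, Leu): 2 synonymous substitutions.
Codon 4 (UCC, Ser): 3 synonymous substitutions.
Total: 2 + 3 + 2 + 3 = 10.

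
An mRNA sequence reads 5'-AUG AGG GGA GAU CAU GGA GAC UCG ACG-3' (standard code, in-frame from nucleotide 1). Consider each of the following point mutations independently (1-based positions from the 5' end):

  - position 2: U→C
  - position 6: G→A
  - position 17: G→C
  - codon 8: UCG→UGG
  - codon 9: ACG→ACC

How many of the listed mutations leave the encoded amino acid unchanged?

2

Codon 1: AUG (Met) → ACG (Thr) — missense.
Codon 2: AGG (Arg) → AGA (Arg) — synonymous.
Codon 6: GGA (Gly) → GCA (Ala) — missense.
Codon 8: UCG (Ser) → UGG (Trp) — missense.
Codon 9: ACG (Thr) → ACC (Thr) — synonymous.
Synonymous: 2 of 5.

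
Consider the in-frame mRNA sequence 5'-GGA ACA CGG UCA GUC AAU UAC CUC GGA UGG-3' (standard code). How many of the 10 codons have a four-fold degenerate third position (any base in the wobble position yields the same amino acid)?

Codon 1 GGA (Gly): third position 4-fold.
Codon 2 ACA (Thr): third position 4-fold.
Codon 3 CGG (Arg): third position 4-fold.
Codon 4 UCA (Ser): third position 4-fold.
Codon 5 GUC (Val): third position 4-fold.
Codon 6 AAU (Asn): third position 2-fold.
Codon 7 UAC (Tyr): third position 2-fold.
Codon 8 CUC (Leu): third position 4-fold.
Codon 9 GGA (Gly): third position 4-fold.
Codon 10 UGG (Trp): third position 1-fold.
Four-fold degenerate third positions: 7.

7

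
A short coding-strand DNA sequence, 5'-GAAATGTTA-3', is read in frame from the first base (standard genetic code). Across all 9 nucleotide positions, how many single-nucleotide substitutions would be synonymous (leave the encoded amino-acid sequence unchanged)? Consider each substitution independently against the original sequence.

3

Codon 1 (GAA, Glu): 1 synonymous substitution.
Codon 2 (ATG, Met): 0 synonymous substitutions.
Codon 3 (TTA, Leu): 2 synonymous substitutions.
Total: 1 + 0 + 2 = 3.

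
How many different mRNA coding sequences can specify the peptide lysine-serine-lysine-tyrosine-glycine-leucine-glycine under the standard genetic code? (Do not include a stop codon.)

4608

Lys: 2 codons.
Ser: 6 codons.
Lys: 2 codons.
Tyr: 2 codons.
Gly: 4 codons.
Leu: 6 codons.
Gly: 4 codons.
2 × 6 × 2 × 2 × 4 × 6 × 4 = 4608.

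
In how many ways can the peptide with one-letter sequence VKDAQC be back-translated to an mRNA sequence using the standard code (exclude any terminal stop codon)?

Val: 4 codons.
Lys: 2 codons.
Asp: 2 codons.
Ala: 4 codons.
Gln: 2 codons.
Cys: 2 codons.
4 × 2 × 2 × 4 × 2 × 2 = 256.

256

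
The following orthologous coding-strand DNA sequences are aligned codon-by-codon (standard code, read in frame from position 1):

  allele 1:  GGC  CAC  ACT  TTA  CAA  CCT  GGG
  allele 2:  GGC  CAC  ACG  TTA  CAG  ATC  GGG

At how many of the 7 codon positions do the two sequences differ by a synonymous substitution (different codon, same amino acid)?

Codon 1: GGC Gly / GGC Gly — identical.
Codon 2: CAC His / CAC His — identical.
Codon 3: ACT Thr / ACG Thr — synonymous.
Codon 4: TTA Leu / TTA Leu — identical.
Codon 5: CAA Gln / CAG Gln — synonymous.
Codon 6: CCT Pro / ATC Ile — nonsynonymous.
Codon 7: GGG Gly / GGG Gly — identical.
Synonymous differences: 2.

2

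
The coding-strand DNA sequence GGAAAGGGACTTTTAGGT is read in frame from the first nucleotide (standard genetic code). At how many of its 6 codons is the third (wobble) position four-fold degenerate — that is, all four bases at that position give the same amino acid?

Codon 1 GGA (Gly): third position 4-fold.
Codon 2 AAG (Lys): third position 2-fold.
Codon 3 GGA (Gly): third position 4-fold.
Codon 4 CTT (Leu): third position 4-fold.
Codon 5 TTA (Leu): third position 2-fold.
Codon 6 GGT (Gly): third position 4-fold.
Four-fold degenerate third positions: 4.

4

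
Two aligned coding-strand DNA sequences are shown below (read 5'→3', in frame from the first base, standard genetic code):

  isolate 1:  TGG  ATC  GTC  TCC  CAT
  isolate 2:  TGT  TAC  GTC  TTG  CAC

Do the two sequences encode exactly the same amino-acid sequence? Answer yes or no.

Codon 1: TGG Trp / TGT Cys — nonsynonymous.
Codon 2: ATC Ile / TAC Tyr — nonsynonymous.
Codon 3: GTC Val / GTC Val — identical.
Codon 4: TCC Ser / TTG Leu — nonsynonymous.
Codon 5: CAT His / CAC His — synonymous.
Nonsynonymous differences: 3 → different protein.

no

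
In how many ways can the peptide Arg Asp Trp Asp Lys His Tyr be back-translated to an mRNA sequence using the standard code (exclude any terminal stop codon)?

Arg: 6 codons.
Asp: 2 codons.
Trp: 1 codon.
Asp: 2 codons.
Lys: 2 codons.
His: 2 codons.
Tyr: 2 codons.
6 × 2 × 1 × 2 × 2 × 2 × 2 = 192.

192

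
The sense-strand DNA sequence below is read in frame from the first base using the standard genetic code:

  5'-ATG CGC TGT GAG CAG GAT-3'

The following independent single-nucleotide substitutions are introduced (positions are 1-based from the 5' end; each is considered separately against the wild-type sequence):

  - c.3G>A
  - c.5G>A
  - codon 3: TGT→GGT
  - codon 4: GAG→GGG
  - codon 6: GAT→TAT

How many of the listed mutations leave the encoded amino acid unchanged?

0

Codon 1: ATG (Met) → ATA (Ile) — missense.
Codon 2: CGC (Arg) → CAC (His) — missense.
Codon 3: TGT (Cys) → GGT (Gly) — missense.
Codon 4: GAG (Glu) → GGG (Gly) — missense.
Codon 6: GAT (Asp) → TAT (Tyr) — missense.
Synonymous: 0 of 5.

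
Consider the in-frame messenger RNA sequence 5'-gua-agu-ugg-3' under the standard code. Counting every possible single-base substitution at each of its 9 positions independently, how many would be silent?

4

Codon 1 (GUA, Val): 3 synonymous substitutions.
Codon 2 (AGU, Ser): 1 synonymous substitution.
Codon 3 (UGG, Trp): 0 synonymous substitutions.
Total: 3 + 1 + 0 = 4.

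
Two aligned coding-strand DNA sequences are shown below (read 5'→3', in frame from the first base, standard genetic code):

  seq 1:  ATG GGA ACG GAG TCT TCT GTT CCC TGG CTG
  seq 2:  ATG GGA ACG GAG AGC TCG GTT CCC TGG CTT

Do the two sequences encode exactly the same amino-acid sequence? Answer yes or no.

Codon 1: ATG Met / ATG Met — identical.
Codon 2: GGA Gly / GGA Gly — identical.
Codon 3: ACG Thr / ACG Thr — identical.
Codon 4: GAG Glu / GAG Glu — identical.
Codon 5: TCT Ser / AGC Ser — synonymous.
Codon 6: TCT Ser / TCG Ser — synonymous.
Codon 7: GTT Val / GTT Val — identical.
Codon 8: CCC Pro / CCC Pro — identical.
Codon 9: TGG Trp / TGG Trp — identical.
Codon 10: CTG Leu / CTT Leu — synonymous.
Nonsynonymous differences: 0 → same protein.

yes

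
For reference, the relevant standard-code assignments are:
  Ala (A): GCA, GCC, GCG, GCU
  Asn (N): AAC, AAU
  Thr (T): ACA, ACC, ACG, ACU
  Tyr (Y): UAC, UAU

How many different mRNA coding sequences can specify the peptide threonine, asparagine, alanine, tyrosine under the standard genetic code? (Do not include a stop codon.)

Thr: 4 codons.
Asn: 2 codons.
Ala: 4 codons.
Tyr: 2 codons.
4 × 2 × 4 × 2 = 64.

64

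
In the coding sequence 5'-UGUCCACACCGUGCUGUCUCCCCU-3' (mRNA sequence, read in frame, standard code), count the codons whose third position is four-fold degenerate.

6

Codon 1 UGU (Cys): third position 2-fold.
Codon 2 CCA (Pro): third position 4-fold.
Codon 3 CAC (His): third position 2-fold.
Codon 4 CGU (Arg): third position 4-fold.
Codon 5 GCU (Ala): third position 4-fold.
Codon 6 GUC (Val): third position 4-fold.
Codon 7 UCC (Ser): third position 4-fold.
Codon 8 CCU (Pro): third position 4-fold.
Four-fold degenerate third positions: 6.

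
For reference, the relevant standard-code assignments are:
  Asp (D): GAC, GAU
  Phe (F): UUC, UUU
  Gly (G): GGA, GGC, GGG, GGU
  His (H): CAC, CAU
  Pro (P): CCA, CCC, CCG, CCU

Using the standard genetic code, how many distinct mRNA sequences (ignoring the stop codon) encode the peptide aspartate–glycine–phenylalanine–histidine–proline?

128

Asp: 2 codons.
Gly: 4 codons.
Phe: 2 codons.
His: 2 codons.
Pro: 4 codons.
2 × 4 × 2 × 2 × 4 = 128.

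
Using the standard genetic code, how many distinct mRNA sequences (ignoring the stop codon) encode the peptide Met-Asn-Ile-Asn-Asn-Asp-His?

96

Met: 1 codon.
Asn: 2 codons.
Ile: 3 codons.
Asn: 2 codons.
Asn: 2 codons.
Asp: 2 codons.
His: 2 codons.
1 × 2 × 3 × 2 × 2 × 2 × 2 = 96.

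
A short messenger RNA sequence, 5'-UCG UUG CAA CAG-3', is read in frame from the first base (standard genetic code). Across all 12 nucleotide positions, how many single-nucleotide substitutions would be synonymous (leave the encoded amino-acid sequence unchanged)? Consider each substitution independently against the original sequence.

Codon 1 (UCG, Ser): 3 synonymous substitutions.
Codon 2 (UUG, Leu): 2 synonymous substitutions.
Codon 3 (CAA, Gln): 1 synonymous substitution.
Codon 4 (CAG, Gln): 1 synonymous substitution.
Total: 3 + 2 + 1 + 1 = 7.

7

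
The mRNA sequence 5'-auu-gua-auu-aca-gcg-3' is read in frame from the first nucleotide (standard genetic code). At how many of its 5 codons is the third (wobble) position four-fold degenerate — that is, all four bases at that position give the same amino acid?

3

Codon 1 AUU (Ile): third position 3-fold.
Codon 2 GUA (Val): third position 4-fold.
Codon 3 AUU (Ile): third position 3-fold.
Codon 4 ACA (Thr): third position 4-fold.
Codon 5 GCG (Ala): third position 4-fold.
Four-fold degenerate third positions: 3.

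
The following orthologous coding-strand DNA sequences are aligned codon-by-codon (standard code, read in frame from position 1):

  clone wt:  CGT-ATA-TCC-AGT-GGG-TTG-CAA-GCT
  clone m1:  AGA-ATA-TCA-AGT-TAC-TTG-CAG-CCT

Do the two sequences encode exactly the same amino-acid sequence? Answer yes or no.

no

Codon 1: CGT Arg / AGA Arg — synonymous.
Codon 2: ATA Ile / ATA Ile — identical.
Codon 3: TCC Ser / TCA Ser — synonymous.
Codon 4: AGT Ser / AGT Ser — identical.
Codon 5: GGG Gly / TAC Tyr — nonsynonymous.
Codon 6: TTG Leu / TTG Leu — identical.
Codon 7: CAA Gln / CAG Gln — synonymous.
Codon 8: GCT Ala / CCT Pro — nonsynonymous.
Nonsynonymous differences: 2 → different protein.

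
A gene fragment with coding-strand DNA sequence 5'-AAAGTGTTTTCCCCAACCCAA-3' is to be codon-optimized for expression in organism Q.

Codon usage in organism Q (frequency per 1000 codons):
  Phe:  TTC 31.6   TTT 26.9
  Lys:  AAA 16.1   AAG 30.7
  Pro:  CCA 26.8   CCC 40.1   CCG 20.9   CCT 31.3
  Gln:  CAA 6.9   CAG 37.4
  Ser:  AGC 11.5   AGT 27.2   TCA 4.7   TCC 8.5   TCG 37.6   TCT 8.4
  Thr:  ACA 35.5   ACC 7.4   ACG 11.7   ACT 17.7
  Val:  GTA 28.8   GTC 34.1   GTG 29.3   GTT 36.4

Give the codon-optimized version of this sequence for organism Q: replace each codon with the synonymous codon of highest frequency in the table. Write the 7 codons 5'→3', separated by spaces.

AAG GTT TTC TCG CCC ACA CAG

Codon 1 (Lys): best is AAG at 30.7.
Codon 2 (Val): best is GTT at 36.4.
Codon 3 (Phe): best is TTC at 31.6.
Codon 4 (Ser): best is TCG at 37.6.
Codon 5 (Pro): best is CCC at 40.1.
Codon 6 (Thr): best is ACA at 35.5.
Codon 7 (Gln): best is CAG at 37.4.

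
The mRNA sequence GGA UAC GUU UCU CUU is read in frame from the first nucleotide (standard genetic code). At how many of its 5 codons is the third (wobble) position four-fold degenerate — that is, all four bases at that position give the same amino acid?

Codon 1 GGA (Gly): third position 4-fold.
Codon 2 UAC (Tyr): third position 2-fold.
Codon 3 GUU (Val): third position 4-fold.
Codon 4 UCU (Ser): third position 4-fold.
Codon 5 CUU (Leu): third position 4-fold.
Four-fold degenerate third positions: 4.

4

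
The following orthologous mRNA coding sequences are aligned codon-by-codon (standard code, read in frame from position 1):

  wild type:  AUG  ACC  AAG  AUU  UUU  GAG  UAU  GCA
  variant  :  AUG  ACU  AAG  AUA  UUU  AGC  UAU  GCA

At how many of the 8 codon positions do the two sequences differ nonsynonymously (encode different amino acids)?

Codon 1: AUG Met / AUG Met — identical.
Codon 2: ACC Thr / ACU Thr — synonymous.
Codon 3: AAG Lys / AAG Lys — identical.
Codon 4: AUU Ile / AUA Ile — synonymous.
Codon 5: UUU Phe / UUU Phe — identical.
Codon 6: GAG Glu / AGC Ser — nonsynonymous.
Codon 7: UAU Tyr / UAU Tyr — identical.
Codon 8: GCA Ala / GCA Ala — identical.
Nonsynonymous differences: 1.

1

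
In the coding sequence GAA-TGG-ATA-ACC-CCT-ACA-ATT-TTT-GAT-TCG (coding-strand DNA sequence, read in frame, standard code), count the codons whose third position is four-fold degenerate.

4

Codon 1 GAA (Glu): third position 2-fold.
Codon 2 TGG (Trp): third position 1-fold.
Codon 3 ATA (Ile): third position 3-fold.
Codon 4 ACC (Thr): third position 4-fold.
Codon 5 CCT (Pro): third position 4-fold.
Codon 6 ACA (Thr): third position 4-fold.
Codon 7 ATT (Ile): third position 3-fold.
Codon 8 TTT (Phe): third position 2-fold.
Codon 9 GAT (Asp): third position 2-fold.
Codon 10 TCG (Ser): third position 4-fold.
Four-fold degenerate third positions: 4.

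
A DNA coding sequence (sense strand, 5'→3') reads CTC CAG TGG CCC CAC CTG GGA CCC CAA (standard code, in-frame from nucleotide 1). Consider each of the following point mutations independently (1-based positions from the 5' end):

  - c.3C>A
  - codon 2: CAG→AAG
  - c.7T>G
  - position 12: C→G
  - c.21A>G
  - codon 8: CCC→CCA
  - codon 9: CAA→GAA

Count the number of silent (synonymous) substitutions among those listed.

Codon 1: CTC (Leu) → CTA (Leu) — synonymous.
Codon 2: CAG (Gln) → AAG (Lys) — missense.
Codon 3: TGG (Trp) → GGG (Gly) — missense.
Codon 4: CCC (Pro) → CCG (Pro) — synonymous.
Codon 7: GGA (Gly) → GGG (Gly) — synonymous.
Codon 8: CCC (Pro) → CCA (Pro) — synonymous.
Codon 9: CAA (Gln) → GAA (Glu) — missense.
Synonymous: 4 of 7.

4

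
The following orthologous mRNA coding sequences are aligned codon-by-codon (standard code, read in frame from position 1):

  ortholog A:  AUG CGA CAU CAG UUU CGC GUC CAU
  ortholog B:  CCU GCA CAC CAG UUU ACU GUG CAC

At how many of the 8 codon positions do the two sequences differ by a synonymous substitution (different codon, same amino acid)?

Codon 1: AUG Met / CCU Pro — nonsynonymous.
Codon 2: CGA Arg / GCA Ala — nonsynonymous.
Codon 3: CAU His / CAC His — synonymous.
Codon 4: CAG Gln / CAG Gln — identical.
Codon 5: UUU Phe / UUU Phe — identical.
Codon 6: CGC Arg / ACU Thr — nonsynonymous.
Codon 7: GUC Val / GUG Val — synonymous.
Codon 8: CAU His / CAC His — synonymous.
Synonymous differences: 3.

3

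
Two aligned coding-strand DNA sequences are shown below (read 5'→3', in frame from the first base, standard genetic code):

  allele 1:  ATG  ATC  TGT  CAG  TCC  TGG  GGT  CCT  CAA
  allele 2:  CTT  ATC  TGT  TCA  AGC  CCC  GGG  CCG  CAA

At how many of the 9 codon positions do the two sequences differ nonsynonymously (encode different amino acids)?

3

Codon 1: ATG Met / CTT Leu — nonsynonymous.
Codon 2: ATC Ile / ATC Ile — identical.
Codon 3: TGT Cys / TGT Cys — identical.
Codon 4: CAG Gln / TCA Ser — nonsynonymous.
Codon 5: TCC Ser / AGC Ser — synonymous.
Codon 6: TGG Trp / CCC Pro — nonsynonymous.
Codon 7: GGT Gly / GGG Gly — synonymous.
Codon 8: CCT Pro / CCG Pro — synonymous.
Codon 9: CAA Gln / CAA Gln — identical.
Nonsynonymous differences: 3.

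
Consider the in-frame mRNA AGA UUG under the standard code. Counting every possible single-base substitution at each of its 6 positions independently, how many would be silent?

4

Codon 1 (AGA, Arg): 2 synonymous substitutions.
Codon 2 (UUG, Leu): 2 synonymous substitutions.
Total: 2 + 2 = 4.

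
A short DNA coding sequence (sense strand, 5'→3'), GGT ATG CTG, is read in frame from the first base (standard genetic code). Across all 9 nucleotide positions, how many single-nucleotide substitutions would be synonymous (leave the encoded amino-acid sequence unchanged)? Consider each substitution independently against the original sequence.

7

Codon 1 (GGT, Gly): 3 synonymous substitutions.
Codon 2 (ATG, Met): 0 synonymous substitutions.
Codon 3 (CTG, Leu): 4 synonymous substitutions.
Total: 3 + 0 + 4 = 7.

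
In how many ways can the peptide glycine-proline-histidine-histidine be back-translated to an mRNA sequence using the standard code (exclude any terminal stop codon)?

Gly: 4 codons.
Pro: 4 codons.
His: 2 codons.
His: 2 codons.
4 × 4 × 2 × 2 = 64.

64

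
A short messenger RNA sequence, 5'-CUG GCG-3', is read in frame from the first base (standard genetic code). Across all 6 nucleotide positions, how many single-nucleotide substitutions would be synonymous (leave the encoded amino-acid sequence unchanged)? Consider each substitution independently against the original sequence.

7

Codon 1 (CUG, Leu): 4 synonymous substitutions.
Codon 2 (GCG, Ala): 3 synonymous substitutions.
Total: 4 + 3 = 7.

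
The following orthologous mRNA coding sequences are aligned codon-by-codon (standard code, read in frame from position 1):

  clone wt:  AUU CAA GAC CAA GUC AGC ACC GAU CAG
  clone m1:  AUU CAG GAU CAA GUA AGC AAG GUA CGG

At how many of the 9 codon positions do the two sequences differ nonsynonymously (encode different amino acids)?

Codon 1: AUU Ile / AUU Ile — identical.
Codon 2: CAA Gln / CAG Gln — synonymous.
Codon 3: GAC Asp / GAU Asp — synonymous.
Codon 4: CAA Gln / CAA Gln — identical.
Codon 5: GUC Val / GUA Val — synonymous.
Codon 6: AGC Ser / AGC Ser — identical.
Codon 7: ACC Thr / AAG Lys — nonsynonymous.
Codon 8: GAU Asp / GUA Val — nonsynonymous.
Codon 9: CAG Gln / CGG Arg — nonsynonymous.
Nonsynonymous differences: 3.

3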